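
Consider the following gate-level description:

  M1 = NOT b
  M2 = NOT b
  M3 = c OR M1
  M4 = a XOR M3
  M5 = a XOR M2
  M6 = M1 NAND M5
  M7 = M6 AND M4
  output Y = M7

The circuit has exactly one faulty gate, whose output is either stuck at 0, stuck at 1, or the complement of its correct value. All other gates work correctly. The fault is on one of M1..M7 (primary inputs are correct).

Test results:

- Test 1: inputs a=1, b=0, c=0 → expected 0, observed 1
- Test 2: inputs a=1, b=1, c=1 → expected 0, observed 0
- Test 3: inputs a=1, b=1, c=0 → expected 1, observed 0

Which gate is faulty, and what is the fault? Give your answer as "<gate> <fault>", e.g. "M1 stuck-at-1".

M1 inverted output

Fault-free values for test 1 (a=1, b=0, c=0): M1=1, M2=1, M3=1, M4=0, M5=0, M6=1, M7=0, giving Y=0. Observed 1.
Test 1: faults giving observed 1 are {M1 stuck-at-0, M1 inverted output, M3 stuck-at-0, M3 inverted output, M4 stuck-at-1, M4 inverted output, M7 stuck-at-1, M7 inverted output}.
Test 2 (a=1, b=1, c=1): fault-free M1=0, M2=0, M3=1, M4=0, M5=1, M6=1, M7=0 → 0; observed 0. Eliminates M3 stuck-at-0, M3 inverted output, M4 stuck-at-1, M4 inverted output, M7 stuck-at-1, M7 inverted output.
Test 3 (a=1, b=1, c=0): fault-free M1=0, M2=0, M3=0, M4=1, M5=1, M6=1, M7=1 → 1; observed 0. Eliminates M1 stuck-at-0.
Only M1 inverted output is consistent with every test.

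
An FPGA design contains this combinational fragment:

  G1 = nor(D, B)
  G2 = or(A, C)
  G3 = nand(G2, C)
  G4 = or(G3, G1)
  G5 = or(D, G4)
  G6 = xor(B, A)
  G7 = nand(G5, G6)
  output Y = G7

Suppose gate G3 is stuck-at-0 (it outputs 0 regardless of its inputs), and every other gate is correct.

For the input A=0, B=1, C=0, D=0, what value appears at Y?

1

Propagate with G3 forced: G1=0, G2=0, G3=0 [stuck-at-0], G4=0, G5=0, G6=1, G7=1.
So Y = 1. (Without the fault it would be 0.)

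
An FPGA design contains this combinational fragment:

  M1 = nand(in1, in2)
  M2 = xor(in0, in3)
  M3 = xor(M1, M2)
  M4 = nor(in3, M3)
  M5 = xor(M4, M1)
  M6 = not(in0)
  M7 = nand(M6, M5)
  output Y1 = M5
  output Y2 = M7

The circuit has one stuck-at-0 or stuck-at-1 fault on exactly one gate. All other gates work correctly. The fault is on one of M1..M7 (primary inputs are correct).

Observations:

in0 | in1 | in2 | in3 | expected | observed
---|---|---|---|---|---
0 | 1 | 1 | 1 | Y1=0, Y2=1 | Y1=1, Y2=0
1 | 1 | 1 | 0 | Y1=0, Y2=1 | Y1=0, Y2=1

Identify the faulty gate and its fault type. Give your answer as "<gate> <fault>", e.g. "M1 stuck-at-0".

M1 stuck-at-1

Fault-free values for test 1 (in0=0, in1=1, in2=1, in3=1): M1=0, M2=1, M3=1, M4=0, M5=0, M6=1, M7=1, giving Y1=0, Y2=1. Observed Y1=1, Y2=0.
Test 1: faults giving observed Y1=1, Y2=0 are {M1 stuck-at-1, M4 stuck-at-1, M5 stuck-at-1}.
Test 2 (in0=1, in1=1, in2=1, in3=0): fault-free M1=0, M2=1, M3=1, M4=0, M5=0, M6=0, M7=1 → Y1=0, Y2=1; observed Y1=0, Y2=1. Eliminates M4 stuck-at-1, M5 stuck-at-1.
Only M1 stuck-at-1 is consistent with every test.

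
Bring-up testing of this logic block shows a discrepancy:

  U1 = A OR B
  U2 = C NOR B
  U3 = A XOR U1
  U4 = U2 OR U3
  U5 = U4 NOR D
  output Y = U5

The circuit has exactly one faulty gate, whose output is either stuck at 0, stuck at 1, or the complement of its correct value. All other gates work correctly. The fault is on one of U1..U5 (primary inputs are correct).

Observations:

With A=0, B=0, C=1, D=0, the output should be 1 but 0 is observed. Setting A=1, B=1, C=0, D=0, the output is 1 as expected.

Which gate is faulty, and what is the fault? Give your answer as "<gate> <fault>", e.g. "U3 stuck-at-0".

U1 stuck-at-1

Fault-free values for test 1 (A=0, B=0, C=1, D=0): U1=0, U2=0, U3=0, U4=0, U5=1, giving Y=1. Observed 0.
Test 1: faults giving observed 0 are {U1 stuck-at-1, U1 inverted output, U2 stuck-at-1, U2 inverted output, U3 stuck-at-1, U3 inverted output, U4 stuck-at-1, U4 inverted output, U5 stuck-at-0, U5 inverted output}.
Test 2 (A=1, B=1, C=0, D=0): fault-free U1=1, U2=0, U3=0, U4=0, U5=1 → 1; observed 1. Eliminates U1 inverted output, U2 stuck-at-1, U2 inverted output, U3 stuck-at-1, U3 inverted output, U4 stuck-at-1, U4 inverted output, U5 stuck-at-0, U5 inverted output.
Only U1 stuck-at-1 is consistent with every test.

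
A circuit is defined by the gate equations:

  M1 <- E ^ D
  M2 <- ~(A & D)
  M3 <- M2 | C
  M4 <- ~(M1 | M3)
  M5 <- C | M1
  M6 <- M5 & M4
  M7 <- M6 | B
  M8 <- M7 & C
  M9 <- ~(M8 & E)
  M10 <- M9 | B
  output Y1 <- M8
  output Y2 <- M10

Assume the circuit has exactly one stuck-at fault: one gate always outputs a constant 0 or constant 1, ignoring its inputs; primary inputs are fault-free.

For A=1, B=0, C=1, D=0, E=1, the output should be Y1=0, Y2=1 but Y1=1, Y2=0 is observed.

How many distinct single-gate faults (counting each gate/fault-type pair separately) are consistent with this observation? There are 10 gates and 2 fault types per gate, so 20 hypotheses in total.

Fault-free: M1=1, M2=1, M3=1, M4=0, M5=1, M6=0, M7=0, M8=0, M9=1, M10=1 → Y1=0, Y2=1. Observed Y1=1, Y2=0.
  M1: none of the 2 fault types match ✗
  M2: none of the 2 fault types match ✗
  M3: none of the 2 fault types match ✗
  M4: stuck-at-1 ✓; others ✗
  M5: none of the 2 fault types match ✗
  M6: stuck-at-1 ✓; others ✗
  M7: stuck-at-1 ✓; others ✗
  M8: stuck-at-1 ✓; others ✗
  M9: none of the 2 fault types match ✗
  M10: none of the 2 fault types match ✗
Consistent faults: {M4 stuck-at-1, M6 stuck-at-1, M7 stuck-at-1, M8 stuck-at-1} — 4 in all.

4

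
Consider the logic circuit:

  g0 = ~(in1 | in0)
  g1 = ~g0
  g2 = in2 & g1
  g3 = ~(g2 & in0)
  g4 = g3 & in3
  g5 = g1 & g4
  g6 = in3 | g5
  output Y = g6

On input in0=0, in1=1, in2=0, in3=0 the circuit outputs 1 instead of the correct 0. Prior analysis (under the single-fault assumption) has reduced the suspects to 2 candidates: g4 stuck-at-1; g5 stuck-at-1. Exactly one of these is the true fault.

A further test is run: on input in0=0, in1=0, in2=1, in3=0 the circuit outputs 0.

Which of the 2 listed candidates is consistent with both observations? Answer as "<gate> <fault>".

Evaluate each candidate on input in0=0, in1=0, in2=1, in3=0:
  g4 stuck-at-1: g0=1, g1=0, g2=0, g3=1, g4=1 [stuck-at-1], g5=0, g6=0 → 0 — matches
  g5 stuck-at-1: g0=1, g1=0, g2=0, g3=1, g4=0, g5=1 [stuck-at-1], g6=1 → 1 — eliminated
Only g4 stuck-at-1 reproduces the observed 0.

g4 stuck-at-1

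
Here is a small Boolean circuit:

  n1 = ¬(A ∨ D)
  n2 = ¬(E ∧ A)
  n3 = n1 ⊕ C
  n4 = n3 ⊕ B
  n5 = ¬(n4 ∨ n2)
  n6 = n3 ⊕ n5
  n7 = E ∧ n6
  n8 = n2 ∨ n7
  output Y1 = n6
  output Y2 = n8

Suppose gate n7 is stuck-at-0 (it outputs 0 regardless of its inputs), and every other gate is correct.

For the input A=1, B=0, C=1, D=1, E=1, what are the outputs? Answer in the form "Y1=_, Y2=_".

Y1=1, Y2=0

Propagate with n7 forced: n1=0, n2=0, n3=1, n4=1, n5=0, n6=1, n7=0 [stuck-at-0], n8=0.
So the outputs are Y1=1, Y2=0. (Without the fault they would be Y1=1, Y2=1.)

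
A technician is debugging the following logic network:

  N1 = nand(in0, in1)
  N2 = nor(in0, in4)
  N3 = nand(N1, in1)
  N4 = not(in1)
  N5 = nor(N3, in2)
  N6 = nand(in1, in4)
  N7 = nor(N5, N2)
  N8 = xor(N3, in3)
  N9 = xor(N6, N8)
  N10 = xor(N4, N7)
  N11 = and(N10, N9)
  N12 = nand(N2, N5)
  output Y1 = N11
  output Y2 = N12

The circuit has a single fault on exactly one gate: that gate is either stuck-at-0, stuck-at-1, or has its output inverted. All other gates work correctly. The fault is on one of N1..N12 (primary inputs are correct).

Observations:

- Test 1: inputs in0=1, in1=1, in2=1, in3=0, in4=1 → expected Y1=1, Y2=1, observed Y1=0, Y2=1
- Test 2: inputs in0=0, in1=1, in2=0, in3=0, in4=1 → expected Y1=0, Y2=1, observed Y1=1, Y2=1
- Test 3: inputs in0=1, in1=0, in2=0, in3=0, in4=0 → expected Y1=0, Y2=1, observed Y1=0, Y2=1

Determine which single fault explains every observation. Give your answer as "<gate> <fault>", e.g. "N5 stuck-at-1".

Fault-free values for test 1 (in0=1, in1=1, in2=1, in3=0, in4=1): N1=0, N2=0, N3=1, N4=0, N5=0, N6=0, N7=1, N8=1, N9=1, N10=1, N11=1, N12=1, giving Y1=1, Y2=1. Observed Y1=0, Y2=1.
Test 1: faults giving observed Y1=0, Y2=1 are {N1 stuck-at-1, N1 inverted output, N2 stuck-at-1, N2 inverted output, N3 stuck-at-0, N3 inverted output, N4 stuck-at-1, N4 inverted output, N5 stuck-at-1, N5 inverted output, N6 stuck-at-1, N6 inverted output, N7 stuck-at-0, N7 inverted output, N8 stuck-at-0, N8 inverted output, N9 stuck-at-0, N9 inverted output, N10 stuck-at-0, N10 inverted output, N11 stuck-at-0, N11 inverted output}.
Test 2 (in0=0, in1=1, in2=0, in3=0, in4=1): fault-free N1=1, N2=0, N3=0, N4=0, N5=1, N6=0, N7=0, N8=0, N9=0, N10=0, N11=0, N12=1 → Y1=0, Y2=1; observed Y1=1, Y2=1. Eliminates N1 stuck-at-1, N2 stuck-at-1, N2 inverted output, N3 stuck-at-0, N4 stuck-at-1, N4 inverted output, N5 stuck-at-1, N5 inverted output, N6 stuck-at-1, N6 inverted output, N7 stuck-at-0, N7 inverted output, N8 stuck-at-0, N8 inverted output, N9 stuck-at-0, N9 inverted output, N10 stuck-at-0, N10 inverted output, N11 stuck-at-0.
Test 3 (in0=1, in1=0, in2=0, in3=0, in4=0): fault-free N1=1, N2=0, N3=1, N4=1, N5=0, N6=1, N7=1, N8=1, N9=0, N10=0, N11=0, N12=1 → Y1=0, Y2=1; observed Y1=0, Y2=1. Eliminates N3 inverted output, N11 inverted output.
Only N1 inverted output is consistent with every test.

N1 inverted output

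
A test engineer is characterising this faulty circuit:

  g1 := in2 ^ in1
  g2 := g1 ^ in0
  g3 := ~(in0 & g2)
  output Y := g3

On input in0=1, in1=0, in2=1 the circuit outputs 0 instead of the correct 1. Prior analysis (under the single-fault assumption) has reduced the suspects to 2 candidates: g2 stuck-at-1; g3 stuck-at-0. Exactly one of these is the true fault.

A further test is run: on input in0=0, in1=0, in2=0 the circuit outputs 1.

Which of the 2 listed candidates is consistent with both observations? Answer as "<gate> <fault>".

Evaluate each candidate on input in0=0, in1=0, in2=0:
  g2 stuck-at-1: g1=0, g2=1 [stuck-at-1], g3=1 → 1 — matches
  g3 stuck-at-0: g1=0, g2=0, g3=0 [stuck-at-0] → 0 — eliminated
Only g2 stuck-at-1 reproduces the observed 1.

g2 stuck-at-1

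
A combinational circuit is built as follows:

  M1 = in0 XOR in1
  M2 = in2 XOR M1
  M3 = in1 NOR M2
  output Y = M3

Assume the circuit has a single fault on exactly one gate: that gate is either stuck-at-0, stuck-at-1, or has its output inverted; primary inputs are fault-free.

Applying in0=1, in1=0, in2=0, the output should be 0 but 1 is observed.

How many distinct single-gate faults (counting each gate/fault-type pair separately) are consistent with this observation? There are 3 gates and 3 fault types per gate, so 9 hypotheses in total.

6

Fault-free: M1=1, M2=1, M3=0 → 0. Observed 1.
  M1 stuck-at-0: output 1 ✓
  M1 stuck-at-1: output 0 ✗
  M1 inverted output: output 1 ✓
  M2 stuck-at-0: output 1 ✓
  M2 stuck-at-1: output 0 ✗
  M2 inverted output: output 1 ✓
  M3 stuck-at-0: output 0 ✗
  M3 stuck-at-1: output 1 ✓
  M3 inverted output: output 1 ✓
Consistent faults: {M1 stuck-at-0, M1 inverted output, M2 stuck-at-0, M2 inverted output, M3 stuck-at-1, M3 inverted output} — 6 in all.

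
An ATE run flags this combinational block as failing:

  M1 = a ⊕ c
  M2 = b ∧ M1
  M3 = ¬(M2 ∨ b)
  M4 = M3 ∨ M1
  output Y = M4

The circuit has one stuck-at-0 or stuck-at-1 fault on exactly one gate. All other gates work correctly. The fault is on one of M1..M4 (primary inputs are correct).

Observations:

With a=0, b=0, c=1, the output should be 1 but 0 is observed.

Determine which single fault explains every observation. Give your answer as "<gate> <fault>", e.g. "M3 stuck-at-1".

M4 stuck-at-0

Fault-free values for test 1 (a=0, b=0, c=1): M1=1, M2=0, M3=1, M4=1, giving Y=1. Observed 0.
Test 1: faults giving observed 0 are {M4 stuck-at-0}.
Only M4 stuck-at-0 is consistent with every test.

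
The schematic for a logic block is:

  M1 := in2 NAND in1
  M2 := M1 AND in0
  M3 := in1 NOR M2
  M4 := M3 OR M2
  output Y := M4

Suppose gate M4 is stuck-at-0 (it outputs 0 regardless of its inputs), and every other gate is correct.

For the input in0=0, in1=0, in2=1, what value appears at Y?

0

Propagate with M4 forced: M1=1, M2=0, M3=1, M4=0 [stuck-at-0].
So Y = 0. (Without the fault it would be 1.)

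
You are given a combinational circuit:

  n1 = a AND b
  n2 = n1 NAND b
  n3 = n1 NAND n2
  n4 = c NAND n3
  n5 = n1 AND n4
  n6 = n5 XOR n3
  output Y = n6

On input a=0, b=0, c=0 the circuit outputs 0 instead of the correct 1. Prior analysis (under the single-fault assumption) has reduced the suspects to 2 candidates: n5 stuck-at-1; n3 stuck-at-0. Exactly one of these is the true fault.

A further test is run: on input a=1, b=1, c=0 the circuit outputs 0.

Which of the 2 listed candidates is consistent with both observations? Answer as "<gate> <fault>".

n5 stuck-at-1

Evaluate each candidate on input a=1, b=1, c=0:
  n5 stuck-at-1: n1=1, n2=0, n3=1, n4=1, n5=1 [stuck-at-1], n6=0 → 0 — matches
  n3 stuck-at-0: n1=1, n2=0, n3=0 [stuck-at-0], n4=1, n5=1, n6=1 → 1 — eliminated
Only n5 stuck-at-1 reproduces the observed 0.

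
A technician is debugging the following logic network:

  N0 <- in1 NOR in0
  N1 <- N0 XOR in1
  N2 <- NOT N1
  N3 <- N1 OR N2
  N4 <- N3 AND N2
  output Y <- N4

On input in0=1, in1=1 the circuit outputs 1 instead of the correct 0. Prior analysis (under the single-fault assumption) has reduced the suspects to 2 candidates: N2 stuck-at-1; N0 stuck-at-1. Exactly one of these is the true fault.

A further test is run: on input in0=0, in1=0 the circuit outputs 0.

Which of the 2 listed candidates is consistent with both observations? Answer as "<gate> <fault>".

N0 stuck-at-1

Evaluate each candidate on input in0=0, in1=0:
  N2 stuck-at-1: N0=1, N1=1, N2=1 [stuck-at-1], N3=1, N4=1 → 1 — eliminated
  N0 stuck-at-1: N0=1 [stuck-at-1], N1=1, N2=0, N3=1, N4=0 → 0 — matches
Only N0 stuck-at-1 reproduces the observed 0.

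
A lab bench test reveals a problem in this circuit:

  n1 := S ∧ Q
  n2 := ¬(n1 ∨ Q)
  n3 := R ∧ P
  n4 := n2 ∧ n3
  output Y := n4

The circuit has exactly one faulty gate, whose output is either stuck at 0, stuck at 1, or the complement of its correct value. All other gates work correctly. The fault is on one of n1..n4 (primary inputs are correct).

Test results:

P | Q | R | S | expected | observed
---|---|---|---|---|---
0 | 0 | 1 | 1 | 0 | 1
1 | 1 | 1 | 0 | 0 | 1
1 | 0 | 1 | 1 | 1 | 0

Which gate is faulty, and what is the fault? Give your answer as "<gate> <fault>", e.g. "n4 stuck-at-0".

n4 inverted output

Fault-free values for test 1 (P=0, Q=0, R=1, S=1): n1=0, n2=1, n3=0, n4=0, giving Y=0. Observed 1.
Test 1: faults giving observed 1 are {n3 stuck-at-1, n3 inverted output, n4 stuck-at-1, n4 inverted output}.
Test 2 (P=1, Q=1, R=1, S=0): fault-free n1=0, n2=0, n3=1, n4=0 → 0; observed 1. Eliminates n3 stuck-at-1, n3 inverted output.
Test 3 (P=1, Q=0, R=1, S=1): fault-free n1=0, n2=1, n3=1, n4=1 → 1; observed 0. Eliminates n4 stuck-at-1.
Only n4 inverted output is consistent with every test.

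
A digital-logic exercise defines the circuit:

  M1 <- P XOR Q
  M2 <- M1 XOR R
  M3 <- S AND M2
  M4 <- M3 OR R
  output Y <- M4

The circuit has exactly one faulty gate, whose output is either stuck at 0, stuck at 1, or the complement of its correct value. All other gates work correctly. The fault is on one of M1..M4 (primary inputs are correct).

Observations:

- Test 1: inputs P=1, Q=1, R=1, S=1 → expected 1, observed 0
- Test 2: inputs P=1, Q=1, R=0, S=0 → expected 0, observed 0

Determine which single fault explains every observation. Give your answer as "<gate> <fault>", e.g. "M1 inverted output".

M4 stuck-at-0

Fault-free values for test 1 (P=1, Q=1, R=1, S=1): M1=0, M2=1, M3=1, M4=1, giving Y=1. Observed 0.
Test 1: faults giving observed 0 are {M4 stuck-at-0, M4 inverted output}.
Test 2 (P=1, Q=1, R=0, S=0): fault-free M1=0, M2=0, M3=0, M4=0 → 0; observed 0. Eliminates M4 inverted output.
Only M4 stuck-at-0 is consistent with every test.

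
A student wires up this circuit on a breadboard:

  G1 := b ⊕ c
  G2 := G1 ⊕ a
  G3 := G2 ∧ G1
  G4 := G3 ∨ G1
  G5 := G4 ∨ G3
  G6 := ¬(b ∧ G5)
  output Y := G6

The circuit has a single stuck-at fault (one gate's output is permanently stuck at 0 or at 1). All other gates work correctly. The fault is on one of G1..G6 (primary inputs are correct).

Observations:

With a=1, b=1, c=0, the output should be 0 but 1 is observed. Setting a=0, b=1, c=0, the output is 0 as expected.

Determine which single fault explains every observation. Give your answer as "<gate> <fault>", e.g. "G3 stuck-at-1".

Fault-free values for test 1 (a=1, b=1, c=0): G1=1, G2=0, G3=0, G4=1, G5=1, G6=0, giving Y=0. Observed 1.
Test 1: faults giving observed 1 are {G1 stuck-at-0, G4 stuck-at-0, G5 stuck-at-0, G6 stuck-at-1}.
Test 2 (a=0, b=1, c=0): fault-free G1=1, G2=1, G3=1, G4=1, G5=1, G6=0 → 0; observed 0. Eliminates G1 stuck-at-0, G5 stuck-at-0, G6 stuck-at-1.
Only G4 stuck-at-0 is consistent with every test.

G4 stuck-at-0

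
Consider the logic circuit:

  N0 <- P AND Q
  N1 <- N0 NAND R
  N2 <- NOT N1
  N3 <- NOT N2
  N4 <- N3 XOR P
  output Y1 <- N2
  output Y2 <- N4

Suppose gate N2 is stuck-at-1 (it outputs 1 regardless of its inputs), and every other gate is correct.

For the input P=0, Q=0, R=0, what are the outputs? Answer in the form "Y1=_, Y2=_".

Y1=1, Y2=0

Propagate with N2 forced: N0=0, N1=1, N2=1 [stuck-at-1], N3=0, N4=0.
So the outputs are Y1=1, Y2=0. (Without the fault they would be Y1=0, Y2=1.)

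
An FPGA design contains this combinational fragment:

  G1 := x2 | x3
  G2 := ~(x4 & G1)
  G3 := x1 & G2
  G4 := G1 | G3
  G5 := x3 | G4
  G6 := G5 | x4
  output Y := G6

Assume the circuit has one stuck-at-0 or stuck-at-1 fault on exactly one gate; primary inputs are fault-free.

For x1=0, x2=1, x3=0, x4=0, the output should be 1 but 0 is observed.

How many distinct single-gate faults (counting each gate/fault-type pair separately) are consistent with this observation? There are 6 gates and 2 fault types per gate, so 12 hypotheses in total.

4

Fault-free: G1=1, G2=1, G3=0, G4=1, G5=1, G6=1 → 1. Observed 0.
  G1 stuck-at-0: output 0 ✓
  G1 stuck-at-1: output 1 ✗
  G2 stuck-at-0: output 1 ✗
  G2 stuck-at-1: output 1 ✗
  G3 stuck-at-0: output 1 ✗
  G3 stuck-at-1: output 1 ✗
  G4 stuck-at-0: output 0 ✓
  G4 stuck-at-1: output 1 ✗
  G5 stuck-at-0: output 0 ✓
  G5 stuck-at-1: output 1 ✗
  G6 stuck-at-0: output 0 ✓
  G6 stuck-at-1: output 1 ✗
Consistent faults: {G1 stuck-at-0, G4 stuck-at-0, G5 stuck-at-0, G6 stuck-at-0} — 4 in all.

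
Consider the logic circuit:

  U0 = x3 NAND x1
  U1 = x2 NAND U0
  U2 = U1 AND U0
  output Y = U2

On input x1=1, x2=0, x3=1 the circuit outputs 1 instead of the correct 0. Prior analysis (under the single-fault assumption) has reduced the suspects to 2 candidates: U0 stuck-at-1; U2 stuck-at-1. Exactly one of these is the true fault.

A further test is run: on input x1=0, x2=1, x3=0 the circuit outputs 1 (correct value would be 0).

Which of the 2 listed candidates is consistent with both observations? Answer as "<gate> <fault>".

U2 stuck-at-1

Evaluate each candidate on input x1=0, x2=1, x3=0:
  U0 stuck-at-1: U0=1 [stuck-at-1], U1=0, U2=0 → 0 — eliminated
  U2 stuck-at-1: U0=1, U1=0, U2=1 [stuck-at-1] → 1 — matches
Only U2 stuck-at-1 reproduces the observed 1.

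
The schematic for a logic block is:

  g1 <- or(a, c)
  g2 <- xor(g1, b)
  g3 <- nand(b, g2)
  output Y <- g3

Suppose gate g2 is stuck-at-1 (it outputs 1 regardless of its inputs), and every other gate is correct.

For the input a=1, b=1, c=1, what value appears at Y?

Propagate with g2 forced: g1=1, g2=1 [stuck-at-1], g3=0.
So Y = 0. (Without the fault it would be 1.)

0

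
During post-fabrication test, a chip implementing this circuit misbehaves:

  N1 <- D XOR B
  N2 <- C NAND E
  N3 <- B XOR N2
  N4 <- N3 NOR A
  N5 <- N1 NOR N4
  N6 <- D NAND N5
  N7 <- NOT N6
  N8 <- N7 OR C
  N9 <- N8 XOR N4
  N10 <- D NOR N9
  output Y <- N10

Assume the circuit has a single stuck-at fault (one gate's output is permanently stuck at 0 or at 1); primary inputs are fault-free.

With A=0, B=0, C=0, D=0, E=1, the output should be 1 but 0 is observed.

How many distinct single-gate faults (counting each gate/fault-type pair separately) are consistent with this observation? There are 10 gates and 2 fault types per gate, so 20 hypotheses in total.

8

Fault-free: N1=0, N2=1, N3=1, N4=0, N5=1, N6=1, N7=0, N8=0, N9=0, N10=1 → 1. Observed 0.
  N1: none of the 2 fault types match ✗
  N2: stuck-at-0 ✓; others ✗
  N3: stuck-at-0 ✓; others ✗
  N4: stuck-at-1 ✓; others ✗
  N5: none of the 2 fault types match ✗
  N6: stuck-at-0 ✓; others ✗
  N7: stuck-at-1 ✓; others ✗
  N8: stuck-at-1 ✓; others ✗
  N9: stuck-at-1 ✓; others ✗
  N10: stuck-at-0 ✓; others ✗
Consistent faults: {N2 stuck-at-0, N3 stuck-at-0, N4 stuck-at-1, N6 stuck-at-0, N7 stuck-at-1, N8 stuck-at-1, N9 stuck-at-1, N10 stuck-at-0} — 8 in all.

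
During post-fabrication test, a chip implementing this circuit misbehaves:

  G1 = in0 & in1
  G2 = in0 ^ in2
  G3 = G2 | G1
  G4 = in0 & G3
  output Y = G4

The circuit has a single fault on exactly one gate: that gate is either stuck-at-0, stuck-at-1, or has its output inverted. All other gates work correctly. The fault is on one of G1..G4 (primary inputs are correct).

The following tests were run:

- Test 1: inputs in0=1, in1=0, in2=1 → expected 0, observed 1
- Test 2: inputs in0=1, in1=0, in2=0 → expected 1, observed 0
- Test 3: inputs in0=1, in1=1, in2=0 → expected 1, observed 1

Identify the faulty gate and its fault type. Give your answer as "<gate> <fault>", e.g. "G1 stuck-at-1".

G2 inverted output

Fault-free values for test 1 (in0=1, in1=0, in2=1): G1=0, G2=0, G3=0, G4=0, giving Y=0. Observed 1.
Test 1: faults giving observed 1 are {G1 stuck-at-1, G1 inverted output, G2 stuck-at-1, G2 inverted output, G3 stuck-at-1, G3 inverted output, G4 stuck-at-1, G4 inverted output}.
Test 2 (in0=1, in1=0, in2=0): fault-free G1=0, G2=1, G3=1, G4=1 → 1; observed 0. Eliminates G1 stuck-at-1, G1 inverted output, G2 stuck-at-1, G3 stuck-at-1, G4 stuck-at-1.
Test 3 (in0=1, in1=1, in2=0): fault-free G1=1, G2=1, G3=1, G4=1 → 1; observed 1. Eliminates G3 inverted output, G4 inverted output.
Only G2 inverted output is consistent with every test.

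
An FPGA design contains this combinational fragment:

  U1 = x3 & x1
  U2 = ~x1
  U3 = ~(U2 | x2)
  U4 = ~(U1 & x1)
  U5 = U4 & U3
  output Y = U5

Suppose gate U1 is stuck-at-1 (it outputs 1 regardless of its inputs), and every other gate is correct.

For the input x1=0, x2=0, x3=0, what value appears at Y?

Propagate with U1 forced: U1=1 [stuck-at-1], U2=1, U3=0, U4=1, U5=0.
So Y = 0. (Same as the fault-free value — the fault is masked on this input.)

0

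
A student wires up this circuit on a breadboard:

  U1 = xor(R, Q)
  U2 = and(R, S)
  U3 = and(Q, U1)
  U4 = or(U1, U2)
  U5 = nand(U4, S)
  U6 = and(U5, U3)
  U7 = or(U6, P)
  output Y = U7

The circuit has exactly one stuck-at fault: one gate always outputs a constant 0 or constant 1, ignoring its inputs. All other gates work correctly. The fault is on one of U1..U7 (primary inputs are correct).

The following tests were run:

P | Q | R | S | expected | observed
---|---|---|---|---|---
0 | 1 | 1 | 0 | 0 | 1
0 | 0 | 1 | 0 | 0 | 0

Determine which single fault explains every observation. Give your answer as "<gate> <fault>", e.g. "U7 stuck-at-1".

U1 stuck-at-1

Fault-free values for test 1 (P=0, Q=1, R=1, S=0): U1=0, U2=0, U3=0, U4=0, U5=1, U6=0, U7=0, giving Y=0. Observed 1.
Test 1: faults giving observed 1 are {U1 stuck-at-1, U3 stuck-at-1, U6 stuck-at-1, U7 stuck-at-1}.
Test 2 (P=0, Q=0, R=1, S=0): fault-free U1=1, U2=0, U3=0, U4=1, U5=1, U6=0, U7=0 → 0; observed 0. Eliminates U3 stuck-at-1, U6 stuck-at-1, U7 stuck-at-1.
Only U1 stuck-at-1 is consistent with every test.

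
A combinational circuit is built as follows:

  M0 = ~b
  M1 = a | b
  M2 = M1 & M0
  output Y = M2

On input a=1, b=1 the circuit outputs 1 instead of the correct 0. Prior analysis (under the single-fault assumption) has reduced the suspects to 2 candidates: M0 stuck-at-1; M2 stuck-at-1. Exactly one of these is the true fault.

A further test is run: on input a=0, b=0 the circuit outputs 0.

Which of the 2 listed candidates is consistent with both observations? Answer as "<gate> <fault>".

Evaluate each candidate on input a=0, b=0:
  M0 stuck-at-1: M0=1 [stuck-at-1], M1=0, M2=0 → 0 — matches
  M2 stuck-at-1: M0=1, M1=0, M2=1 [stuck-at-1] → 1 — eliminated
Only M0 stuck-at-1 reproduces the observed 0.

M0 stuck-at-1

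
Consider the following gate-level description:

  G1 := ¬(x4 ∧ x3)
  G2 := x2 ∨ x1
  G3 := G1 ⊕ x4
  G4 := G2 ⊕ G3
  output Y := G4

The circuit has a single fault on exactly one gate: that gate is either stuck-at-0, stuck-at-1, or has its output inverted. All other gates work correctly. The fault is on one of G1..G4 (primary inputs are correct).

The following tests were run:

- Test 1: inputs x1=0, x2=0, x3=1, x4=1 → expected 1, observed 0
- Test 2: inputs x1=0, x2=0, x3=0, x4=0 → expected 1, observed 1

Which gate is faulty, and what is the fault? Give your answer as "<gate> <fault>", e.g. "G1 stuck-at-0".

G1 stuck-at-1

Fault-free values for test 1 (x1=0, x2=0, x3=1, x4=1): G1=0, G2=0, G3=1, G4=1, giving Y=1. Observed 0.
Test 1: faults giving observed 0 are {G1 stuck-at-1, G1 inverted output, G2 stuck-at-1, G2 inverted output, G3 stuck-at-0, G3 inverted output, G4 stuck-at-0, G4 inverted output}.
Test 2 (x1=0, x2=0, x3=0, x4=0): fault-free G1=1, G2=0, G3=1, G4=1 → 1; observed 1. Eliminates G1 inverted output, G2 stuck-at-1, G2 inverted output, G3 stuck-at-0, G3 inverted output, G4 stuck-at-0, G4 inverted output.
Only G1 stuck-at-1 is consistent with every test.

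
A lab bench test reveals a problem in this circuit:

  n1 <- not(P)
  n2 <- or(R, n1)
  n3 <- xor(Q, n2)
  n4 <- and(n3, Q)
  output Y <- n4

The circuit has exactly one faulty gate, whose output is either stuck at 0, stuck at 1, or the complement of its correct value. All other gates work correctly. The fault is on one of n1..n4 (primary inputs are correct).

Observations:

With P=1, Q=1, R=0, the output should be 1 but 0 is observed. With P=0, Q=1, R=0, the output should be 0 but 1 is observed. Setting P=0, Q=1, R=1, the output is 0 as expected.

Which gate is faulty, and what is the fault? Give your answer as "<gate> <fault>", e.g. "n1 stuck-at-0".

n1 inverted output

Fault-free values for test 1 (P=1, Q=1, R=0): n1=0, n2=0, n3=1, n4=1, giving Y=1. Observed 0.
Test 1: faults giving observed 0 are {n1 stuck-at-1, n1 inverted output, n2 stuck-at-1, n2 inverted output, n3 stuck-at-0, n3 inverted output, n4 stuck-at-0, n4 inverted output}.
Test 2 (P=0, Q=1, R=0): fault-free n1=1, n2=1, n3=0, n4=0 → 0; observed 1. Eliminates n1 stuck-at-1, n2 stuck-at-1, n3 stuck-at-0, n4 stuck-at-0.
Test 3 (P=0, Q=1, R=1): fault-free n1=1, n2=1, n3=0, n4=0 → 0; observed 0. Eliminates n2 inverted output, n3 inverted output, n4 inverted output.
Only n1 inverted output is consistent with every test.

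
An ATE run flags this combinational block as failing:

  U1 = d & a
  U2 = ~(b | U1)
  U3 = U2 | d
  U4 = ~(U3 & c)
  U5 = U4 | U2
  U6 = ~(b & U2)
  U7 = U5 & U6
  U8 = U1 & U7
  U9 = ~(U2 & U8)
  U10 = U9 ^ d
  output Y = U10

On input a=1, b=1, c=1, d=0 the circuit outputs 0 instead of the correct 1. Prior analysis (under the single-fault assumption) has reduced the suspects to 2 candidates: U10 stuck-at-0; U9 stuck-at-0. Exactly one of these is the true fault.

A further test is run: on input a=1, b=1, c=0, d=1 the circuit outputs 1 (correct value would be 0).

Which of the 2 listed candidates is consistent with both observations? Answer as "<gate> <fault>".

U9 stuck-at-0

Evaluate each candidate on input a=1, b=1, c=0, d=1:
  U10 stuck-at-0: U1=1, U2=0, U3=1, U4=1, U5=1, U6=1, U7=1, U8=1, U9=1, U10=0 [stuck-at-0] → 0 — eliminated
  U9 stuck-at-0: U1=1, U2=0, U3=1, U4=1, U5=1, U6=1, U7=1, U8=1, U9=0 [stuck-at-0], U10=1 → 1 — matches
Only U9 stuck-at-0 reproduces the observed 1.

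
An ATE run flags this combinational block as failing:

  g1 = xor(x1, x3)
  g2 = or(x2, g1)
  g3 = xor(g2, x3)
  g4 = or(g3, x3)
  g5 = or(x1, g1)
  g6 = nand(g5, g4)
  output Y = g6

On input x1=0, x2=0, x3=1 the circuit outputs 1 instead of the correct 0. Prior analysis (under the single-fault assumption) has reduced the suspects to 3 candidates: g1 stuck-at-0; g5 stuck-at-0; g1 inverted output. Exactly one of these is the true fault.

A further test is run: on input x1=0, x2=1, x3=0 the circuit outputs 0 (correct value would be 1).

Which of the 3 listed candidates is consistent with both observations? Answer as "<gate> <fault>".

Evaluate each candidate on input x1=0, x2=1, x3=0:
  g1 stuck-at-0: g1=0 [stuck-at-0], g2=1, g3=1, g4=1, g5=0, g6=1 → 1 — eliminated
  g5 stuck-at-0: g1=0, g2=1, g3=1, g4=1, g5=0 [stuck-at-0], g6=1 → 1 — eliminated
  g1 inverted output: g1=1 [inverted output], g2=1, g3=1, g4=1, g5=1, g6=0 → 0 — matches
Only g1 inverted output reproduces the observed 0.

g1 inverted output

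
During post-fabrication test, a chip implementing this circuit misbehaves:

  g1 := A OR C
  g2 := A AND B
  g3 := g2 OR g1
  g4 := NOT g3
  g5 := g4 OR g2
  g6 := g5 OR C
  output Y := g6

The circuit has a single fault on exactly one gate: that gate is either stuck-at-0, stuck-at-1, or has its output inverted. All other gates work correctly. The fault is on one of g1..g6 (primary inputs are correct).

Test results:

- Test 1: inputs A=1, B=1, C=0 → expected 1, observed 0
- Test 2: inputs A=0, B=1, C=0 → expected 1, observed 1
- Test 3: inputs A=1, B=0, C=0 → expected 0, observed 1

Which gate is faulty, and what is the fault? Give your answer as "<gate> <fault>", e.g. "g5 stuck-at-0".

g2 inverted output

Fault-free values for test 1 (A=1, B=1, C=0): g1=1, g2=1, g3=1, g4=0, g5=1, g6=1, giving Y=1. Observed 0.
Test 1: faults giving observed 0 are {g2 stuck-at-0, g2 inverted output, g5 stuck-at-0, g5 inverted output, g6 stuck-at-0, g6 inverted output}.
Test 2 (A=0, B=1, C=0): fault-free g1=0, g2=0, g3=0, g4=1, g5=1, g6=1 → 1; observed 1. Eliminates g5 stuck-at-0, g5 inverted output, g6 stuck-at-0, g6 inverted output.
Test 3 (A=1, B=0, C=0): fault-free g1=1, g2=0, g3=1, g4=0, g5=0, g6=0 → 0; observed 1. Eliminates g2 stuck-at-0.
Only g2 inverted output is consistent with every test.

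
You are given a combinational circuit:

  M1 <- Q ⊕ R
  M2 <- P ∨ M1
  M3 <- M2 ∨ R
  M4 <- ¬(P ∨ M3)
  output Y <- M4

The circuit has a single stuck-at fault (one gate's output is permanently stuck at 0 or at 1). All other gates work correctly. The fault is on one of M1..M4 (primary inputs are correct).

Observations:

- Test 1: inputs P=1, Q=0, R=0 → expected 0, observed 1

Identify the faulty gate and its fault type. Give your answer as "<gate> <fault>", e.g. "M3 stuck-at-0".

Fault-free values for test 1 (P=1, Q=0, R=0): M1=0, M2=1, M3=1, M4=0, giving Y=0. Observed 1.
Test 1: faults giving observed 1 are {M4 stuck-at-1}.
Only M4 stuck-at-1 is consistent with every test.

M4 stuck-at-1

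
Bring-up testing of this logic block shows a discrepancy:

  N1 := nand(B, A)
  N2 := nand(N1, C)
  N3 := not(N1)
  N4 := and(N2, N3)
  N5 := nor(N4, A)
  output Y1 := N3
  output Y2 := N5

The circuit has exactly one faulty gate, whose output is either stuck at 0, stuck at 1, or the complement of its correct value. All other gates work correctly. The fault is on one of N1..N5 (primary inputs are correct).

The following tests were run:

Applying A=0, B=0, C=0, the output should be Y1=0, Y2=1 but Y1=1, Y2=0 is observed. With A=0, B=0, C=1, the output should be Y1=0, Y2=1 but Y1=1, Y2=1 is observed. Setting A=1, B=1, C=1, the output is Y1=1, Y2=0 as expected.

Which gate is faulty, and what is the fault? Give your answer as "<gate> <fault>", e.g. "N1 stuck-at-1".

Fault-free values for test 1 (A=0, B=0, C=0): N1=1, N2=1, N3=0, N4=0, N5=1, giving Y1=0, Y2=1. Observed Y1=1, Y2=0.
Test 1: faults giving observed Y1=1, Y2=0 are {N1 stuck-at-0, N1 inverted output, N3 stuck-at-1, N3 inverted output}.
Test 2 (A=0, B=0, C=1): fault-free N1=1, N2=0, N3=0, N4=0, N5=1 → Y1=0, Y2=1; observed Y1=1, Y2=1. Eliminates N1 stuck-at-0, N1 inverted output.
Test 3 (A=1, B=1, C=1): fault-free N1=0, N2=1, N3=1, N4=1, N5=0 → Y1=1, Y2=0; observed Y1=1, Y2=0. Eliminates N3 inverted output.
Only N3 stuck-at-1 is consistent with every test.

N3 stuck-at-1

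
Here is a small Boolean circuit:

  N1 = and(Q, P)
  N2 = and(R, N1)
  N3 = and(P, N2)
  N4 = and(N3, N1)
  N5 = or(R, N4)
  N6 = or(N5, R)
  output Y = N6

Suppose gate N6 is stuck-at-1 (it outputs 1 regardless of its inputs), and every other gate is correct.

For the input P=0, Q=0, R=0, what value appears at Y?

1

Propagate with N6 forced: N1=0, N2=0, N3=0, N4=0, N5=0, N6=1 [stuck-at-1].
So Y = 1. (Without the fault it would be 0.)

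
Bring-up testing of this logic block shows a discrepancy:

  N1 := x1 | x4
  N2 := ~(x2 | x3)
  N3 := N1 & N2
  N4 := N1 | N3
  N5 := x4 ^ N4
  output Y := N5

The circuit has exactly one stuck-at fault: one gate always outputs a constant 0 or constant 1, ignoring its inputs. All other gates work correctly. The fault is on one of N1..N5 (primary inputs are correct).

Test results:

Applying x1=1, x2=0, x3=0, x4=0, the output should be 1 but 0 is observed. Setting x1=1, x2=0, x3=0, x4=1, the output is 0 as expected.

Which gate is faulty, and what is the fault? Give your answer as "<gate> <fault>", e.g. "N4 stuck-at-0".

Fault-free values for test 1 (x1=1, x2=0, x3=0, x4=0): N1=1, N2=1, N3=1, N4=1, N5=1, giving Y=1. Observed 0.
Test 1: faults giving observed 0 are {N1 stuck-at-0, N4 stuck-at-0, N5 stuck-at-0}.
Test 2 (x1=1, x2=0, x3=0, x4=1): fault-free N1=1, N2=1, N3=1, N4=1, N5=0 → 0; observed 0. Eliminates N1 stuck-at-0, N4 stuck-at-0.
Only N5 stuck-at-0 is consistent with every test.

N5 stuck-at-0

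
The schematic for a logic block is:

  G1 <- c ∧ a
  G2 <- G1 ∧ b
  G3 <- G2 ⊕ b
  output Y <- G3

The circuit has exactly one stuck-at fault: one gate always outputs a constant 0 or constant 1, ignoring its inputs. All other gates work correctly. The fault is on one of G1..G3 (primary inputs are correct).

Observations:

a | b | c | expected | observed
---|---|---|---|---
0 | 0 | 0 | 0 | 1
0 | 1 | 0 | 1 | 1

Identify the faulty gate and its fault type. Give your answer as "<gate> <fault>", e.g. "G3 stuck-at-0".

Fault-free values for test 1 (a=0, b=0, c=0): G1=0, G2=0, G3=0, giving Y=0. Observed 1.
Test 1: faults giving observed 1 are {G2 stuck-at-1, G3 stuck-at-1}.
Test 2 (a=0, b=1, c=0): fault-free G1=0, G2=0, G3=1 → 1; observed 1. Eliminates G2 stuck-at-1.
Only G3 stuck-at-1 is consistent with every test.

G3 stuck-at-1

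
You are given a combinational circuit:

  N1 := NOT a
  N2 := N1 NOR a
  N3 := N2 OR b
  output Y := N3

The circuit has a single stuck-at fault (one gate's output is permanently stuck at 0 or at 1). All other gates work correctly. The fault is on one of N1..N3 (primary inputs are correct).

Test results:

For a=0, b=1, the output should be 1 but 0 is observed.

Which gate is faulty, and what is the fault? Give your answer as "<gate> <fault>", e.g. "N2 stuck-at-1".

N3 stuck-at-0

Fault-free values for test 1 (a=0, b=1): N1=1, N2=0, N3=1, giving Y=1. Observed 0.
Test 1: faults giving observed 0 are {N3 stuck-at-0}.
Only N3 stuck-at-0 is consistent with every test.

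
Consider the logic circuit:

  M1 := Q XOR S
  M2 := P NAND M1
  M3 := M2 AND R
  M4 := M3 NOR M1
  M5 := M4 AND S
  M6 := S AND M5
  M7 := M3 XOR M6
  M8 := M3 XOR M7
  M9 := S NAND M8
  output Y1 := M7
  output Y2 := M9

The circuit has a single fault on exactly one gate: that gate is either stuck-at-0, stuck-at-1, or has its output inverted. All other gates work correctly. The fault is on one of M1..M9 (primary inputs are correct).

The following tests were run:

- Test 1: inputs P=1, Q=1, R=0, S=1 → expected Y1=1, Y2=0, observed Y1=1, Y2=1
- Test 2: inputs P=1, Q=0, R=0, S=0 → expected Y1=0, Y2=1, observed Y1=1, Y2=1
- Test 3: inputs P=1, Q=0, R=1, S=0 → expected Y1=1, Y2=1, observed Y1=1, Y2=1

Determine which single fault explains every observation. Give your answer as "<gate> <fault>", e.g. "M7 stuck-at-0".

Fault-free values for test 1 (P=1, Q=1, R=0, S=1): M1=0, M2=1, M3=0, M4=1, M5=1, M6=1, M7=1, M8=1, M9=0, giving Y1=1, Y2=0. Observed Y1=1, Y2=1.
Test 1: faults giving observed Y1=1, Y2=1 are {M3 stuck-at-1, M3 inverted output, M8 stuck-at-0, M8 inverted output, M9 stuck-at-1, M9 inverted output}.
Test 2 (P=1, Q=0, R=0, S=0): fault-free M1=0, M2=1, M3=0, M4=1, M5=0, M6=0, M7=0, M8=0, M9=1 → Y1=0, Y2=1; observed Y1=1, Y2=1. Eliminates M8 stuck-at-0, M8 inverted output, M9 stuck-at-1, M9 inverted output.
Test 3 (P=1, Q=0, R=1, S=0): fault-free M1=0, M2=1, M3=1, M4=0, M5=0, M6=0, M7=1, M8=0, M9=1 → Y1=1, Y2=1; observed Y1=1, Y2=1. Eliminates M3 inverted output.
Only M3 stuck-at-1 is consistent with every test.

M3 stuck-at-1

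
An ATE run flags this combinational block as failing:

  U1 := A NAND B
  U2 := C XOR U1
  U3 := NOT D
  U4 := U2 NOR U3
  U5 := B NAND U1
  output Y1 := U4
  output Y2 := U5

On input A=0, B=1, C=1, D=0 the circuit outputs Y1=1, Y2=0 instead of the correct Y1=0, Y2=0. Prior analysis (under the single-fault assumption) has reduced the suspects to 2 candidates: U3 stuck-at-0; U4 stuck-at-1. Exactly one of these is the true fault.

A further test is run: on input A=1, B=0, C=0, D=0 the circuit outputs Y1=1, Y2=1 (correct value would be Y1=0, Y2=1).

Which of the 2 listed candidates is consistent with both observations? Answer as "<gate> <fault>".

U4 stuck-at-1

Evaluate each candidate on input A=1, B=0, C=0, D=0:
  U3 stuck-at-0: U1=1, U2=1, U3=0 [stuck-at-0], U4=0, U5=1 → Y1=0, Y2=1 — eliminated
  U4 stuck-at-1: U1=1, U2=1, U3=1, U4=1 [stuck-at-1], U5=1 → Y1=1, Y2=1 — matches
Only U4 stuck-at-1 reproduces the observed Y1=1, Y2=1.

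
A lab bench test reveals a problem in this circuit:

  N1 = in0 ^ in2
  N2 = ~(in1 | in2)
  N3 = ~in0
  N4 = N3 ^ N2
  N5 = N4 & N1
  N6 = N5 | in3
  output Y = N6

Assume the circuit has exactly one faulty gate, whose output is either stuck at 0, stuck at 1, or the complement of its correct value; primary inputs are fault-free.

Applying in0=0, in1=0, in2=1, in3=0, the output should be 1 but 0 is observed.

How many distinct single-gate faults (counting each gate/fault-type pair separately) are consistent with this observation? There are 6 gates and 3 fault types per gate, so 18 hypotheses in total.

Fault-free: N1=1, N2=0, N3=1, N4=1, N5=1, N6=1 → 1. Observed 0.
  N1: stuck-at-0, inverted output ✓; others ✗
  N2: stuck-at-1, inverted output ✓; others ✗
  N3: stuck-at-0, inverted output ✓; others ✗
  N4: stuck-at-0, inverted output ✓; others ✗
  N5: stuck-at-0, inverted output ✓; others ✗
  N6: stuck-at-0, inverted output ✓; others ✗
Consistent faults: {N1 stuck-at-0, N1 inverted output, N2 stuck-at-1, N2 inverted output, N3 stuck-at-0, N3 inverted output, N4 stuck-at-0, N4 inverted output, N5 stuck-at-0, N5 inverted output, N6 stuck-at-0, N6 inverted output} — 12 in all.

12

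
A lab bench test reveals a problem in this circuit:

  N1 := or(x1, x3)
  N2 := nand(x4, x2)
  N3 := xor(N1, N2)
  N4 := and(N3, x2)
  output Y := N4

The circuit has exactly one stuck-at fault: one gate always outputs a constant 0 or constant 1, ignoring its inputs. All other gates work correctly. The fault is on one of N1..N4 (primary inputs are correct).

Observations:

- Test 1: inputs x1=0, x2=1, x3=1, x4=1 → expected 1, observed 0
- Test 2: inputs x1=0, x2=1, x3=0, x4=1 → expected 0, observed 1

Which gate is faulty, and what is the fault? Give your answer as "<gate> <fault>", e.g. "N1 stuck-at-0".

Fault-free values for test 1 (x1=0, x2=1, x3=1, x4=1): N1=1, N2=0, N3=1, N4=1, giving Y=1. Observed 0.
Test 1: faults giving observed 0 are {N1 stuck-at-0, N2 stuck-at-1, N3 stuck-at-0, N4 stuck-at-0}.
Test 2 (x1=0, x2=1, x3=0, x4=1): fault-free N1=0, N2=0, N3=0, N4=0 → 0; observed 1. Eliminates N1 stuck-at-0, N3 stuck-at-0, N4 stuck-at-0.
Only N2 stuck-at-1 is consistent with every test.

N2 stuck-at-1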